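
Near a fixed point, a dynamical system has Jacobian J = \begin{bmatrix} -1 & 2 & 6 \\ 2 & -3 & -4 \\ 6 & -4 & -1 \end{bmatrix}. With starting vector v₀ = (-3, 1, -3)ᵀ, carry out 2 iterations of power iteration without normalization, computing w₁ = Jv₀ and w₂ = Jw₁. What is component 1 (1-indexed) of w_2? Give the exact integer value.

-95

w1 = Jv₀ = (-13, 3, -19)
w2 = Jw1 = (-95, 41, -71)
The requested component of w2 is -95.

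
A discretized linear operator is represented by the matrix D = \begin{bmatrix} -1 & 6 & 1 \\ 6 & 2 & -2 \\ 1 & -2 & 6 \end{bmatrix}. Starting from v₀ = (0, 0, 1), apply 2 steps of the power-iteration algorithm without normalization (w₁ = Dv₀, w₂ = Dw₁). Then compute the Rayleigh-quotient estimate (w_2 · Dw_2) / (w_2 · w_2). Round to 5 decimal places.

w1 = Dv₀ = (1, -2, 6)
w2 = Dw1 = (-7, -10, 41)
Dw2 = (-12, -144, 259)
w2·Dw2 = (-7)·(-12) + (-10)·(-144) + 41·259 = 12143; w2·w2 = (-7)·(-7) + (-10)·(-10) + 41·41 = 1830
λ ≈ 12143/1830 = 6.63552

6.63552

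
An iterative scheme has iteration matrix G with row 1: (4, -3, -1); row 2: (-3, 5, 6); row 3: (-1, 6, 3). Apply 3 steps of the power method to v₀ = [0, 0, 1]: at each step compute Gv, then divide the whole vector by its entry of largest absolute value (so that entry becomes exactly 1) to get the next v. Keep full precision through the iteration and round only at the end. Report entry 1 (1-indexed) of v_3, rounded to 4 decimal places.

-0.4934

Gv0 = (-1.00000, 6.00000, 3.00000); divide by 6.00000 → v1 = (-0.16667, 1.00000, 0.50000)
Gv1 = (-4.16667, 8.50000, 7.66667); divide by 8.50000 → v2 = (-0.49020, 1.00000, 0.90196)
Gv2 = (-5.86275, 11.88235, 9.19608); divide by 11.88235 → v3 = (-0.49340, 1.00000, 0.77393)
Requested entry of v3: -299/606 = -0.4934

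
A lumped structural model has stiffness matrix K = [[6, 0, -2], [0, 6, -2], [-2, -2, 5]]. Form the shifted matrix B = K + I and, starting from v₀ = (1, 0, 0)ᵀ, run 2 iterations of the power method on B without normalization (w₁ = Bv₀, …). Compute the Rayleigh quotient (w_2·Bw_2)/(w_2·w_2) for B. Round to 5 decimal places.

8.50014

B = K + I has rows (7, 0, -2); (0, 7, -2); (-2, -2, 6)
w1 = Bv₀ = (7·1 + 0·0 + (-2)·0; 0·1 + 7·0 + (-2)·0; (-2)·1 + (-2)·0 + 6·0) = (7, 0, -2)
w2 = Bw1 = (7·7 + 0·0 + (-2)·(-2); 0·7 + 7·0 + (-2)·(-2); (-2)·7 + (-2)·0 + 6·(-2)) = (53, 4, -26)
Bw2 = (423, 80, -270)
w2·Bw2 = 29759; w2·w2 = 3501; μ ≈ 29759/3501 = 8.50014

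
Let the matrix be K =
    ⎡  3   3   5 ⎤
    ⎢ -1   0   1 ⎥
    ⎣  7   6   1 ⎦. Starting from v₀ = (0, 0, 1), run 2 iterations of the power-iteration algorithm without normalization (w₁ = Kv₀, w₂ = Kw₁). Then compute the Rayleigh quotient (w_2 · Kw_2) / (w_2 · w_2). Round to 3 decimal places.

λ ≈ 5.883

w1 = Kv₀ = (3·0 + 3·0 + 5·1; (-1)·0 + 0·0 + 1·1; 7·0 + 6·0 + 1·1) = (5, 1, 1)
w2 = Kw1 = (3·5 + 3·1 + 5·1; (-1)·5 + 0·1 + 1·1; 7·5 + 6·1 + 1·1) = (23, -4, 42)
Kw2 = (267, 19, 179)
w2·Kw2 = 23·267 + (-4)·19 + 42·179 = 13583; w2·w2 = 23·23 + (-4)·(-4) + 42·42 = 2309
λ ≈ 13583/2309 = 5.883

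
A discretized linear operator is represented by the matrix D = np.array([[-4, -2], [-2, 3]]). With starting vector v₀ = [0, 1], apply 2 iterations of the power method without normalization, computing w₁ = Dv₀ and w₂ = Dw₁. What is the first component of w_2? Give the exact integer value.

w1 = Dv₀ = ((-4)·0 + (-2)·1; (-2)·0 + 3·1) = (-2, 3)
w2 = Dw1 = ((-4)·(-2) + (-2)·3; (-2)·(-2) + 3·3) = (2, 13)
The requested component of w2 is 2.

2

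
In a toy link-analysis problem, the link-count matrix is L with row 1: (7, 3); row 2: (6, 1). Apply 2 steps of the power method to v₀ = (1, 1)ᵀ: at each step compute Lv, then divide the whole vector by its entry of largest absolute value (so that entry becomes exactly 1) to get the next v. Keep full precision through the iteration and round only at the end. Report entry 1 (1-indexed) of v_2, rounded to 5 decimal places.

1.00000

Lv0 = (10.000000, 7.000000); divide by 10.000000 → v1 = (1.000000, 0.700000)
Lv1 = (9.100000, 6.700000); divide by 9.100000 → v2 = (1.000000, 0.736264)
Requested entry of v2: 91/91 = 1.00000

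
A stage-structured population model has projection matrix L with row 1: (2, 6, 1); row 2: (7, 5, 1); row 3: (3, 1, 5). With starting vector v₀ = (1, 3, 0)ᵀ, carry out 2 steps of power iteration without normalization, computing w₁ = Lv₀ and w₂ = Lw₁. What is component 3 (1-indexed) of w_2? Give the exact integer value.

w1 = Lv₀ = (2·1 + 6·3 + 1·0; 7·1 + 5·3 + 1·0; 3·1 + 1·3 + 5·0) = (20, 22, 6)
w2 = Lw1 = (2·20 + 6·22 + 1·6; 7·20 + 5·22 + 1·6; 3·20 + 1·22 + 5·6) = (178, 256, 112)
The requested component of w2 is 112.

112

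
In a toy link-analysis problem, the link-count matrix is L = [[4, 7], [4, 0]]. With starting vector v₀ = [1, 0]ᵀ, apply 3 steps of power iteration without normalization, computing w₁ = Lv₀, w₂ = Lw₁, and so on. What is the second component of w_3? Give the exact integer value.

176

w1 = Lv₀ = (4·1 + 7·0; 4·1 + 0·0) = (4, 4)
w2 = Lw1 = (4·4 + 7·4; 4·4 + 0·4) = (44, 16)
w3 = Lw2 = (288, 176)
The requested component of w3 is 176.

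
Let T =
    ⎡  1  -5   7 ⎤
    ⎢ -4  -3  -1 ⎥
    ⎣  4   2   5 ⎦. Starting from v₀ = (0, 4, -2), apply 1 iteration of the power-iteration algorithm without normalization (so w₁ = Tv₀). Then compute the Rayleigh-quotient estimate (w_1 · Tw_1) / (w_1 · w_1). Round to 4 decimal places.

-1.1238

w1 = Tv₀ = (-34, -10, -2)
Tw1 = (2, 168, -166)
w1·Tw1 = (-34)·2 + (-10)·168 + (-2)·(-166) = -1416; w1·w1 = (-34)·(-34) + (-10)·(-10) + (-2)·(-2) = 1260
λ ≈ -1416/1260 = -1.1238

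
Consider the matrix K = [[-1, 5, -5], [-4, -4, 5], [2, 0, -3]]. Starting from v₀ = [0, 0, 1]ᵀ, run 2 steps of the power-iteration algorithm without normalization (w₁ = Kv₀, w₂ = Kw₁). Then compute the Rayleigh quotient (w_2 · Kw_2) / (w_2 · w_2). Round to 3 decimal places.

-1.507

w1 = Kv₀ = (-5, 5, -3)
w2 = Kw1 = (45, -15, -1)
Kw2 = (-115, -125, 93)
w2·Kw2 = 45·(-115) + (-15)·(-125) + (-1)·93 = -3393; w2·w2 = 45·45 + (-15)·(-15) + (-1)·(-1) = 2251
λ ≈ -3393/2251 = -1.507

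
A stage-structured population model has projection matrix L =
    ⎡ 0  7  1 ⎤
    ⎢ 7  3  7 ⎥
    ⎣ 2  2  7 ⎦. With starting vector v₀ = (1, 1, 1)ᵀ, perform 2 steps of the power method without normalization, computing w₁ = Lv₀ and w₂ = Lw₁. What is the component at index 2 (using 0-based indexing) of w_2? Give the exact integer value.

127

w1 = Lv₀ = (0·1 + 7·1 + 1·1; 7·1 + 3·1 + 7·1; 2·1 + 2·1 + 7·1) = (8, 17, 11)
w2 = Lw1 = (0·8 + 7·17 + 1·11; 7·8 + 3·17 + 7·11; 2·8 + 2·17 + 7·11) = (130, 184, 127)
The requested component of w2 is 127.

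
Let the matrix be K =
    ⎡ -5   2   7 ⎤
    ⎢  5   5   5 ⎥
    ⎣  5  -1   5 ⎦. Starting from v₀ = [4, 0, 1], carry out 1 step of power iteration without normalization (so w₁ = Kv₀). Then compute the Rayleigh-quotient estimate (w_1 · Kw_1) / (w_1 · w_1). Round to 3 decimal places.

w1 = Kv₀ = (-13, 25, 25)
Kw1 = (290, 185, 35)
w1·Kw1 = (-13)·290 + 25·185 + 25·35 = 1730; w1·w1 = (-13)·(-13) + 25·25 + 25·25 = 1419
λ ≈ 1730/1419 = 1.219

1.219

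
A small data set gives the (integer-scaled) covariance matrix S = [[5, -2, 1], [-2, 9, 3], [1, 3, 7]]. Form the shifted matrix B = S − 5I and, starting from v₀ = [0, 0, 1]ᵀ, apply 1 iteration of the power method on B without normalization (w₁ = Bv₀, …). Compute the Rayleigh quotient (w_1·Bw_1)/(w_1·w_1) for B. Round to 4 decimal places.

μ ≈ 5.1429

B = S − 5I has rows (0, -2, 1); (-2, 4, 3); (1, 3, 2)
w1 = Bv₀ = (1, 3, 2)
Bw1 = (-4, 16, 14)
w1·Bw1 = 72; w1·w1 = 14; μ ≈ 72/14 = 5.1429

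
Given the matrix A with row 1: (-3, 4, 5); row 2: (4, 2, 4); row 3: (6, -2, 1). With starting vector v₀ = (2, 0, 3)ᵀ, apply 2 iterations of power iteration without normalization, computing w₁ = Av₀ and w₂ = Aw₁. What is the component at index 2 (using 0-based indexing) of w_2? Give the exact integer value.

w1 = Av₀ = ((-3)·2 + 4·0 + 5·3; 4·2 + 2·0 + 4·3; 6·2 + (-2)·0 + 1·3) = (9, 20, 15)
w2 = Aw1 = ((-3)·9 + 4·20 + 5·15; 4·9 + 2·20 + 4·15; 6·9 + (-2)·20 + 1·15) = (128, 136, 29)
The requested component of w2 is 29.

29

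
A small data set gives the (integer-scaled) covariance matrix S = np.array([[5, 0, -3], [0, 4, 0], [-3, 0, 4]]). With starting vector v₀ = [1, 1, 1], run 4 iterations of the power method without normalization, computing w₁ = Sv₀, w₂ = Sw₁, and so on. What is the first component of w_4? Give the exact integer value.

292

w1 = Sv₀ = (5·1 + 0·1 + (-3)·1; 0·1 + 4·1 + 0·1; (-3)·1 + 0·1 + 4·1) = (2, 4, 1)
w2 = Sw1 = (5·2 + 0·4 + (-3)·1; 0·2 + 4·4 + 0·1; (-3)·2 + 0·4 + 4·1) = (7, 16, -2)
w3 = Sw2 = (41, 64, -29)
w4 = Sw3 = (292, 256, -239)
The requested component of w4 is 292.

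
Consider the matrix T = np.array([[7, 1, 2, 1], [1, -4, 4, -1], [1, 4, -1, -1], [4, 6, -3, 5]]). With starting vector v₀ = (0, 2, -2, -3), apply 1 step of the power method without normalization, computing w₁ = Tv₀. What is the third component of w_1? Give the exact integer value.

w1 = Tv₀ = (7·0 + 1·2 + 2·(-2) + 1·(-3); 1·0 + (-4)·2 + 4·(-2) + (-1)·(-3); 1·0 + 4·2 + (-1)·(-2) + (-1)·(-3); 4·0 + 6·2 + (-3)·(-2) + 5·(-3)) = (-5, -13, 13, 3)
The requested component of w1 is 13.

13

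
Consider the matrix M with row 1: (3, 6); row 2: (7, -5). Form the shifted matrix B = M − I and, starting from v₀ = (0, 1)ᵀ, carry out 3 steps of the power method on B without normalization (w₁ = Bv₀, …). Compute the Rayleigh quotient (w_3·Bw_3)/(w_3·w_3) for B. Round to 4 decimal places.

B = M − I has rows (2, 6); (7, -6)
w1 = Bv₀ = (6, -6)
w2 = Bw1 = (-24, 78)
w3 = Bw2 = (420, -636)
Bw3 = (-2976, 6756)
w3·Bw3 = -5546736; w3·w3 = 580896; μ ≈ -5546736/580896 = -9.5486

-9.5486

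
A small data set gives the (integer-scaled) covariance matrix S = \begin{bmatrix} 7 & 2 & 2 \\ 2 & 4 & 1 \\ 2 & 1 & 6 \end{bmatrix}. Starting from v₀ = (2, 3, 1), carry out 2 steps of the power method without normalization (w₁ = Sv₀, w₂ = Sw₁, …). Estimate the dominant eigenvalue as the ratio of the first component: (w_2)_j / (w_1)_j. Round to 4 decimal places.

w1 = Sv₀ = (22, 17, 13)
w2 = Sw1 = (214, 125, 139)
Ratio at component: 214 / 22 = 9.7273

λ ≈ 9.7273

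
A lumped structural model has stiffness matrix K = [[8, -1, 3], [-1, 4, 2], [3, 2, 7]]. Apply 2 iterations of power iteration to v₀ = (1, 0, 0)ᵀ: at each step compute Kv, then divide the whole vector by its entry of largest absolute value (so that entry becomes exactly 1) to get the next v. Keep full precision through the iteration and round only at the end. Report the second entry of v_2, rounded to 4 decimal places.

-0.0811

Kv0 = (8.00000, -1.00000, 3.00000); divide by 8.00000 → v1 = (1.00000, -0.12500, 0.37500)
Kv1 = (9.25000, -0.75000, 5.37500); divide by 9.25000 → v2 = (1.00000, -0.08108, 0.58108)
Requested entry of v2: -6/74 = -0.0811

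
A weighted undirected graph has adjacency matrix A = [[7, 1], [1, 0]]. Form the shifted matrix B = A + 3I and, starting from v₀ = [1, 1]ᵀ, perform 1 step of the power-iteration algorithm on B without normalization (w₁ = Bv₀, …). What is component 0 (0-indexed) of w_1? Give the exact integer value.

11

B = A + 3I has rows (10, 1); (1, 3)
w1 = Bv₀ = (11, 4)
Requested component of w1: 11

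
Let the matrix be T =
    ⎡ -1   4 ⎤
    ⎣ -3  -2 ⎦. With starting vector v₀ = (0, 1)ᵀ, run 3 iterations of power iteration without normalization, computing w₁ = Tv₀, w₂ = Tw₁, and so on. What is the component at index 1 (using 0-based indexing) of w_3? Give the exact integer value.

52

w1 = Tv₀ = ((-1)·0 + 4·1; (-3)·0 + (-2)·1) = (4, -2)
w2 = Tw1 = ((-1)·4 + 4·(-2); (-3)·4 + (-2)·(-2)) = (-12, -8)
w3 = Tw2 = (-20, 52)
The requested component of w3 is 52.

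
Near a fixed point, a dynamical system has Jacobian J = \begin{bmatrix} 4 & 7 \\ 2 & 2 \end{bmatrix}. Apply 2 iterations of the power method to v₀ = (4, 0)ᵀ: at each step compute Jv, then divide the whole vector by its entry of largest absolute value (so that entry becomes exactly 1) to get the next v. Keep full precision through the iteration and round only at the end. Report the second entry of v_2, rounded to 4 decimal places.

Jv0 = (16.00000, 8.00000); divide by 16.00000 → v1 = (1.00000, 0.50000)
Jv1 = (7.50000, 3.00000); divide by 7.50000 → v2 = (1.00000, 0.40000)
Requested entry of v2: 48/120 = 0.4000

0.4000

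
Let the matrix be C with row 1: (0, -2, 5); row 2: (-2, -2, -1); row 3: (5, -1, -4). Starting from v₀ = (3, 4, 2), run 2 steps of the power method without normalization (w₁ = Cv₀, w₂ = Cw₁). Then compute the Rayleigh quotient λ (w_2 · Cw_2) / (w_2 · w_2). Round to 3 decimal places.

λ ≈ -0.282

w1 = Cv₀ = (2, -16, 3)
w2 = Cw1 = (47, 25, 14)
Cw2 = (20, -158, 154)
w2·Cw2 = 47·20 + 25·(-158) + 14·154 = -854; w2·w2 = 47·47 + 25·25 + 14·14 = 3030
λ ≈ -854/3030 = -0.282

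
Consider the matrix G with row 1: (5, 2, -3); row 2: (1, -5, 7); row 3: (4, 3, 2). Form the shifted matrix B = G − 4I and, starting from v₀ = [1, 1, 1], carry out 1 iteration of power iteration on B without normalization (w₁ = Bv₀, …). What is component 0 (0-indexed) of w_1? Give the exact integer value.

0

B = G − 4I has rows (1, 2, -3); (1, -9, 7); (4, 3, -2)
w1 = Bv₀ = (1·1 + 2·1 + (-3)·1; 1·1 + (-9)·1 + 7·1; 4·1 + 3·1 + (-2)·1) = (0, -1, 5)
Requested component of w1: 0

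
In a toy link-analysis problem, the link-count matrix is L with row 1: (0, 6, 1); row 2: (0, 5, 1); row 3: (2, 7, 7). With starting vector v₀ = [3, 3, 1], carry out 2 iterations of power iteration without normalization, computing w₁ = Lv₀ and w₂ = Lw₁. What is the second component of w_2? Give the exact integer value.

w1 = Lv₀ = (19, 16, 34)
w2 = Lw1 = (130, 114, 388)
The requested component of w2 is 114.

114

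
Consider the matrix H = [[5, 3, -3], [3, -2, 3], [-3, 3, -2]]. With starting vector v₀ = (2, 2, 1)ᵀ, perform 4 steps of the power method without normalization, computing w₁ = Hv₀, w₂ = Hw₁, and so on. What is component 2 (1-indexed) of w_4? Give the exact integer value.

w1 = Hv₀ = (5·2 + 3·2 + (-3)·1; 3·2 + (-2)·2 + 3·1; (-3)·2 + 3·2 + (-2)·1) = (13, 5, -2)
w2 = Hw1 = (5·13 + 3·5 + (-3)·(-2); 3·13 + (-2)·5 + 3·(-2); (-3)·13 + 3·5 + (-2)·(-2)) = (86, 23, -20)
w3 = Hw2 = (559, 152, -149)
w4 = Hw3 = (3698, 926, -923)
The requested component of w4 is 926.

926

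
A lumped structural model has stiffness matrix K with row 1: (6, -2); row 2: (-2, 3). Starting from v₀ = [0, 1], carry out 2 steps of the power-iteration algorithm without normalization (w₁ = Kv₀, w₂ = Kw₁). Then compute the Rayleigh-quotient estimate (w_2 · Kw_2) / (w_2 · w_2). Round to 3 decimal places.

w1 = Kv₀ = (6·0 + (-2)·1; (-2)·0 + 3·1) = (-2, 3)
w2 = Kw1 = (6·(-2) + (-2)·3; (-2)·(-2) + 3·3) = (-18, 13)
Kw2 = (-134, 75)
w2·Kw2 = (-18)·(-134) + 13·75 = 3387; w2·w2 = (-18)·(-18) + 13·13 = 493
λ ≈ 3387/493 = 6.870

6.870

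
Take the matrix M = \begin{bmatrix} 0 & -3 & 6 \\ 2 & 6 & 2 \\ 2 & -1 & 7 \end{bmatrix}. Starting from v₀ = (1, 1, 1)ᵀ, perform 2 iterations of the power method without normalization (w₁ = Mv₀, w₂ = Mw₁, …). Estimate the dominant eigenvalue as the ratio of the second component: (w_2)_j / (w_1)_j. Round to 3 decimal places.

w1 = Mv₀ = (0·1 + (-3)·1 + 6·1; 2·1 + 6·1 + 2·1; 2·1 + (-1)·1 + 7·1) = (3, 10, 8)
w2 = Mw1 = (0·3 + (-3)·10 + 6·8; 2·3 + 6·10 + 2·8; 2·3 + (-1)·10 + 7·8) = (18, 82, 52)
Ratio at component: 82 / 10 = 8.200

λ ≈ 8.200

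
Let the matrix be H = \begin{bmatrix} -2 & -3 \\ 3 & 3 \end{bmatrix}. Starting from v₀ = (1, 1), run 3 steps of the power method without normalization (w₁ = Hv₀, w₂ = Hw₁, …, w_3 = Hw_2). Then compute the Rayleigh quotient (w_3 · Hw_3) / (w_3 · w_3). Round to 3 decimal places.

w1 = Hv₀ = (-5, 6)
w2 = Hw1 = (-8, 3)
w3 = Hw2 = (7, -15)
Hw3 = (31, -24)
w3·Hw3 = 7·31 + (-15)·(-24) = 577; w3·w3 = 7·7 + (-15)·(-15) = 274
λ ≈ 577/274 = 2.106

2.106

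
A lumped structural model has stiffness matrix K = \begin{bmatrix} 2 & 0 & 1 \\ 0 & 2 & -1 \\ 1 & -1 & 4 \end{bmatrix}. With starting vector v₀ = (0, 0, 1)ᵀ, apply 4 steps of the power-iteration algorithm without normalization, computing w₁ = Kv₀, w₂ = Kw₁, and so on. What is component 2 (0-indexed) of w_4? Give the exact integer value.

396

w1 = Kv₀ = (1, -1, 4)
w2 = Kw1 = (6, -6, 18)
w3 = Kw2 = (30, -30, 84)
w4 = Kw3 = (144, -144, 396)
The requested component of w4 is 396.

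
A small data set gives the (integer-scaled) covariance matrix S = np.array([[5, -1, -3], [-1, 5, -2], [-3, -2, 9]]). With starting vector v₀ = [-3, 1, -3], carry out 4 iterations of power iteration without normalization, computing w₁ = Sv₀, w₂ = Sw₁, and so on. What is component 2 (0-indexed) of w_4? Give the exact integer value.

w1 = Sv₀ = (5·(-3) + (-1)·1 + (-3)·(-3); (-1)·(-3) + 5·1 + (-2)·(-3); (-3)·(-3) + (-2)·1 + 9·(-3)) = (-7, 14, -20)
w2 = Sw1 = (5·(-7) + (-1)·14 + (-3)·(-20); (-1)·(-7) + 5·14 + (-2)·(-20); (-3)·(-7) + (-2)·14 + 9·(-20)) = (11, 117, -187)
w3 = Sw2 = (499, 948, -1950)
w4 = Sw3 = (7397, 8141, -20943)
The requested component of w4 is -20943.

-20943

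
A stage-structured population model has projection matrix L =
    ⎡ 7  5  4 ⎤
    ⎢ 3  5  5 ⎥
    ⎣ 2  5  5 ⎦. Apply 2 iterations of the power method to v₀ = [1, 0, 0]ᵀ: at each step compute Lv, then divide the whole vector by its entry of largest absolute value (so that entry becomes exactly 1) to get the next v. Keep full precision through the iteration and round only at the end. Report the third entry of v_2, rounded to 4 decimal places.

0.5417

Lv0 = (7.00000, 3.00000, 2.00000); divide by 7.00000 → v1 = (1.00000, 0.42857, 0.28571)
Lv1 = (10.28571, 6.57143, 5.57143); divide by 10.28571 → v2 = (1.00000, 0.63889, 0.54167)
Requested entry of v2: 39/72 = 0.5417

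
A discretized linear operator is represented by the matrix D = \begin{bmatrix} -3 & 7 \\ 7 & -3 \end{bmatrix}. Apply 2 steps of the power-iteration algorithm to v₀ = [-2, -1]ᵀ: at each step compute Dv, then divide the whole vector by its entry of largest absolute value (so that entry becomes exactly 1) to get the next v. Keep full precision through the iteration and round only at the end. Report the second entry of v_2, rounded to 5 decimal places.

Dv0 = (-1.000000, -11.000000); divide by -11.000000 → v1 = (0.090909, 1.000000)
Dv1 = (6.727273, -2.363636); divide by 6.727273 → v2 = (1.000000, -0.351351)
Requested entry of v2: 26/-74 = -0.35135

-0.35135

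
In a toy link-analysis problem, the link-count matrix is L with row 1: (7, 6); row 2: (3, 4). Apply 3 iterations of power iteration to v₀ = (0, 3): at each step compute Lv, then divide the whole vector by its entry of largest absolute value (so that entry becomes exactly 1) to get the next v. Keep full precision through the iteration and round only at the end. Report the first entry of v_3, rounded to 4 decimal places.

1.0000

Lv0 = (18.00000, 12.00000); divide by 18.00000 → v1 = (1.00000, 0.66667)
Lv1 = (11.00000, 5.66667); divide by 11.00000 → v2 = (1.00000, 0.51515)
Lv2 = (10.09091, 5.06061); divide by 10.09091 → v3 = (1.00000, 0.50150)
Requested entry of v3: 1998/1998 = 1.0000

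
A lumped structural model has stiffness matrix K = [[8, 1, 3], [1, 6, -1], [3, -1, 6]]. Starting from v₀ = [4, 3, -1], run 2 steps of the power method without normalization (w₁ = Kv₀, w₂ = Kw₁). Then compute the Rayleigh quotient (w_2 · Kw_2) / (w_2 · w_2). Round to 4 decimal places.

9.2652

w1 = Kv₀ = (8·4 + 1·3 + 3·(-1); 1·4 + 6·3 + (-1)·(-1); 3·4 + (-1)·3 + 6·(-1)) = (32, 23, 3)
w2 = Kw1 = (8·32 + 1·23 + 3·3; 1·32 + 6·23 + (-1)·3; 3·32 + (-1)·23 + 6·3) = (288, 167, 91)
Kw2 = (2744, 1199, 1243)
w2·Kw2 = 288·2744 + 167·1199 + 91·1243 = 1103618; w2·w2 = 288·288 + 167·167 + 91·91 = 119114
λ ≈ 1103618/119114 = 9.2652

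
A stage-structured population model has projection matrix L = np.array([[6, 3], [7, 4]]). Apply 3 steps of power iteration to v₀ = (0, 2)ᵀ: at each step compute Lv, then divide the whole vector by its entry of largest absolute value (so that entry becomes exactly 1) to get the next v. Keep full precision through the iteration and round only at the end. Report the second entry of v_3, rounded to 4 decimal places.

Lv0 = (6.00000, 8.00000); divide by 8.00000 → v1 = (0.75000, 1.00000)
Lv1 = (7.50000, 9.25000); divide by 9.25000 → v2 = (0.81081, 1.00000)
Lv2 = (7.86486, 9.67568); divide by 9.67568 → v3 = (0.81285, 1.00000)
Requested entry of v3: 716/716 = 1.0000

1.0000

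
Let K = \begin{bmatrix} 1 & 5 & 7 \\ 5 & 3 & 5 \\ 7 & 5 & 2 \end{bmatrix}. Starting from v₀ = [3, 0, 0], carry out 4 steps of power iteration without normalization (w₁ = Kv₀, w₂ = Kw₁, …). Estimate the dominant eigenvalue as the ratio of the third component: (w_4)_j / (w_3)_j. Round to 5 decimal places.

w1 = Kv₀ = (3, 15, 21)
w2 = Kw1 = (225, 165, 138)
w3 = Kw2 = (2016, 2310, 2676)
w4 = Kw3 = (32298, 30390, 31014)
Ratio at component: 31014 / 2676 = 11.58969

λ ≈ 11.58969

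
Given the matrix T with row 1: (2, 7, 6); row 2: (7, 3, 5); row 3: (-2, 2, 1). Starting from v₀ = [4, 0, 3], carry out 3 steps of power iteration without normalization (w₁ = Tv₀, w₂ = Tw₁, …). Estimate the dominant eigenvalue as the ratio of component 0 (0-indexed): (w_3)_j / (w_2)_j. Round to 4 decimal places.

w1 = Tv₀ = (2·4 + 7·0 + 6·3; 7·4 + 3·0 + 5·3; (-2)·4 + 2·0 + 1·3) = (26, 43, -5)
w2 = Tw1 = (2·26 + 7·43 + 6·(-5); 7·26 + 3·43 + 5·(-5); (-2)·26 + 2·43 + 1·(-5)) = (323, 286, 29)
w3 = Tw2 = (2822, 3264, -45)
Ratio at component: 2822 / 323 = 8.7368

8.7368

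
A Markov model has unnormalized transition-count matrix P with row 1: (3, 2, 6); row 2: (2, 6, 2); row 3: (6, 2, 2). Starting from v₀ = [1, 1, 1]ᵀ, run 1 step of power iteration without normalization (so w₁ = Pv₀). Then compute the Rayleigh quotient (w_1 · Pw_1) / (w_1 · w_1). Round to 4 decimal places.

w1 = Pv₀ = (3·1 + 2·1 + 6·1; 2·1 + 6·1 + 2·1; 6·1 + 2·1 + 2·1) = (11, 10, 10)
Pw1 = (113, 102, 106)
w1·Pw1 = 11·113 + 10·102 + 10·106 = 3323; w1·w1 = 11·11 + 10·10 + 10·10 = 321
λ ≈ 3323/321 = 10.3520

10.3520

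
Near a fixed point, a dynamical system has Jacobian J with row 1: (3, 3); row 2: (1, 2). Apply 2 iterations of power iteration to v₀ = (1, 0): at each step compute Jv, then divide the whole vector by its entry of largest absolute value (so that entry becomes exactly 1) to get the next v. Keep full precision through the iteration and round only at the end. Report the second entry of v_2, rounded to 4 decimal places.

Jv0 = (3.00000, 1.00000); divide by 3.00000 → v1 = (1.00000, 0.33333)
Jv1 = (4.00000, 1.66667); divide by 4.00000 → v2 = (1.00000, 0.41667)
Requested entry of v2: 5/12 = 0.4167

0.4167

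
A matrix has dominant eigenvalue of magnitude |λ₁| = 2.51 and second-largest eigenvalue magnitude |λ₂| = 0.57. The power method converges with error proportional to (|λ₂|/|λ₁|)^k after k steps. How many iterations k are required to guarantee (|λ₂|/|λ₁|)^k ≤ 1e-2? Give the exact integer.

|λ₂/λ₁| = 0.57/2.51 = 0.22709
Need k ≥ ln(1e-2) / ln(0.22709) = -4.6052 / -1.4824 ≈ 3.107
Smallest integer k satisfying the bound: 4

4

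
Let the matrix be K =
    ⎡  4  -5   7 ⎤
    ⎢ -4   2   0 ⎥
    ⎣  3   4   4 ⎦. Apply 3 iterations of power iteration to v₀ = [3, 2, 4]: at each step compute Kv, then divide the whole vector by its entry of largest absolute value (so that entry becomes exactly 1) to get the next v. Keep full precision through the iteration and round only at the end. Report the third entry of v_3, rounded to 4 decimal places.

0.3886

Kv0 = (30.00000, -8.00000, 33.00000); divide by 33.00000 → v1 = (0.90909, -0.24242, 1.00000)
Kv1 = (11.84848, -4.12121, 5.75758); divide by 11.84848 → v2 = (1.00000, -0.34783, 0.48593)
Kv2 = (9.14066, -4.69565, 3.55243); divide by 9.14066 → v3 = (1.00000, -0.51371, 0.38864)
Requested entry of v3: 1389/3574 = 0.3886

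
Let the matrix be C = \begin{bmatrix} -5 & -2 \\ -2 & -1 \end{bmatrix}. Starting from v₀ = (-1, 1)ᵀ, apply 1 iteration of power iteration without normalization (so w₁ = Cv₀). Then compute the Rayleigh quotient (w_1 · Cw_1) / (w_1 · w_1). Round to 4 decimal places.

w1 = Cv₀ = ((-5)·(-1) + (-2)·1; (-2)·(-1) + (-1)·1) = (3, 1)
Cw1 = (-17, -7)
w1·Cw1 = 3·(-17) + 1·(-7) = -58; w1·w1 = 3·3 + 1·1 = 10
λ ≈ -58/10 = -5.8000

-5.8000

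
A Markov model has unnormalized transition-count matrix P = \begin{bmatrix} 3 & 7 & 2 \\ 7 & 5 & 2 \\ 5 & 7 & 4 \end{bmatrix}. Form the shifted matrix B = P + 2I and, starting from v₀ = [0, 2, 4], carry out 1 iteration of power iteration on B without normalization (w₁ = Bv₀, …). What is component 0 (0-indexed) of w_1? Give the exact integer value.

B = P + 2I has rows (5, 7, 2); (7, 7, 2); (5, 7, 6)
w1 = Bv₀ = (22, 22, 38)
Requested component of w1: 22

22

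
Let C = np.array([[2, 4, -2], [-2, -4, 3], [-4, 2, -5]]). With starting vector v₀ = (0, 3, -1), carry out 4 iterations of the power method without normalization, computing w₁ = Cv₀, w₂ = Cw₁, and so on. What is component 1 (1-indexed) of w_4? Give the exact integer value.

w1 = Cv₀ = (14, -15, 11)
w2 = Cw1 = (-54, 65, -141)
w3 = Cw2 = (434, -575, 1051)
w4 = Cw3 = (-3534, 4585, -8141)
The requested component of w4 is -3534.

-3534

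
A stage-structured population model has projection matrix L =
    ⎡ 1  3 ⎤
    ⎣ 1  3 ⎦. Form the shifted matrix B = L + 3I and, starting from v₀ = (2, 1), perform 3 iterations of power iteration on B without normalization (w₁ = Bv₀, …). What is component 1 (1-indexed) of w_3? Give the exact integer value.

B = L + 3I has rows (4, 3); (1, 6)
w1 = Bv₀ = (4·2 + 3·1; 1·2 + 6·1) = (11, 8)
w2 = Bw1 = (4·11 + 3·8; 1·11 + 6·8) = (68, 59)
w3 = Bw2 = (449, 422)
Requested component of w3: 449

449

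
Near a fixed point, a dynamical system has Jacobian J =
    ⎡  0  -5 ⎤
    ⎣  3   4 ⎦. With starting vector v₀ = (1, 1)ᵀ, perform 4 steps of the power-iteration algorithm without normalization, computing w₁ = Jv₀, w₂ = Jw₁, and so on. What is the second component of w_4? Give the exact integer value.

-407

w1 = Jv₀ = (0·1 + (-5)·1; 3·1 + 4·1) = (-5, 7)
w2 = Jw1 = (0·(-5) + (-5)·7; 3·(-5) + 4·7) = (-35, 13)
w3 = Jw2 = (-65, -53)
w4 = Jw3 = (265, -407)
The requested component of w4 is -407.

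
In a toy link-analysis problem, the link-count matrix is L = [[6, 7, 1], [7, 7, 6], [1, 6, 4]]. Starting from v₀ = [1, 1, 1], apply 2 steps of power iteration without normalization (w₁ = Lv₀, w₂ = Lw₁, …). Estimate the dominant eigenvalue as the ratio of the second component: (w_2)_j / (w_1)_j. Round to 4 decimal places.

w1 = Lv₀ = (6·1 + 7·1 + 1·1; 7·1 + 7·1 + 6·1; 1·1 + 6·1 + 4·1) = (14, 20, 11)
w2 = Lw1 = (6·14 + 7·20 + 1·11; 7·14 + 7·20 + 6·11; 1·14 + 6·20 + 4·11) = (235, 304, 178)
Ratio at component: 304 / 20 = 15.2000

15.2000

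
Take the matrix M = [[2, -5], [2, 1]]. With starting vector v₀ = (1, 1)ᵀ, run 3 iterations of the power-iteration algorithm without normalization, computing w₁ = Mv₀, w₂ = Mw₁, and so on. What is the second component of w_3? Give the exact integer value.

-45

w1 = Mv₀ = (2·1 + (-5)·1; 2·1 + 1·1) = (-3, 3)
w2 = Mw1 = (2·(-3) + (-5)·3; 2·(-3) + 1·3) = (-21, -3)
w3 = Mw2 = (-27, -45)
The requested component of w3 is -45.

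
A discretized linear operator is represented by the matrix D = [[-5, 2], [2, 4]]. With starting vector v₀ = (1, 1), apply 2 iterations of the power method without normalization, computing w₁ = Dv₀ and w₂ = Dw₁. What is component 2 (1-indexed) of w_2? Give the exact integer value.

18

w1 = Dv₀ = (-3, 6)
w2 = Dw1 = (27, 18)
The requested component of w2 is 18.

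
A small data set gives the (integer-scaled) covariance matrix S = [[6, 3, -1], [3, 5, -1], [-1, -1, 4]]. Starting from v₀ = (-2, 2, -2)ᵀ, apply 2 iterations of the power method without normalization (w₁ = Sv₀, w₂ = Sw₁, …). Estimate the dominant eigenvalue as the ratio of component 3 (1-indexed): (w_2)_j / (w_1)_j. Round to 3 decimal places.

w1 = Sv₀ = (6·(-2) + 3·2 + (-1)·(-2); 3·(-2) + 5·2 + (-1)·(-2); (-1)·(-2) + (-1)·2 + 4·(-2)) = (-4, 6, -8)
w2 = Sw1 = (6·(-4) + 3·6 + (-1)·(-8); 3·(-4) + 5·6 + (-1)·(-8); (-1)·(-4) + (-1)·6 + 4·(-8)) = (2, 26, -34)
Ratio at component: -34 / -8 = 4.250

λ ≈ 4.250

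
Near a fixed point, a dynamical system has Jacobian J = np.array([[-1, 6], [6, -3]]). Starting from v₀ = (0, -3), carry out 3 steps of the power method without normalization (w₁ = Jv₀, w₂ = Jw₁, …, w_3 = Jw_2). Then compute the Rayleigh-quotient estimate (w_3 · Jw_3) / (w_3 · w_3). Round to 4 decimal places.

-7.9395

w1 = Jv₀ = (-18, 9)
w2 = Jw1 = (72, -135)
w3 = Jw2 = (-882, 837)
Jw3 = (5904, -7803)
w3·Jw3 = (-882)·5904 + 837·(-7803) = -11738439; w3·w3 = (-882)·(-882) + 837·837 = 1478493
λ ≈ -11738439/1478493 = -7.9395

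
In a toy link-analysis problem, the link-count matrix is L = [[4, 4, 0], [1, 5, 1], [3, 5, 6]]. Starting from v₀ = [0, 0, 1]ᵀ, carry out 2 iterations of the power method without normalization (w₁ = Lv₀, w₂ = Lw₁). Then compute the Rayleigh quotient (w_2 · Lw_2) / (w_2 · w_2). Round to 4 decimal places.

7.7959

w1 = Lv₀ = (4·0 + 4·0 + 0·1; 1·0 + 5·0 + 1·1; 3·0 + 5·0 + 6·1) = (0, 1, 6)
w2 = Lw1 = (4·0 + 4·1 + 0·6; 1·0 + 5·1 + 1·6; 3·0 + 5·1 + 6·6) = (4, 11, 41)
Lw2 = (60, 100, 313)
w2·Lw2 = 4·60 + 11·100 + 41·313 = 14173; w2·w2 = 4·4 + 11·11 + 41·41 = 1818
λ ≈ 14173/1818 = 7.7959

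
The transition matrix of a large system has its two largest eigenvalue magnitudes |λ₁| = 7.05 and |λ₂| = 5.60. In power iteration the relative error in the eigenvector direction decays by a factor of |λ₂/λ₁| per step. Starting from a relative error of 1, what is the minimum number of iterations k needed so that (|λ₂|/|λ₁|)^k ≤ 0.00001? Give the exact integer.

|λ₂/λ₁| = 5.60/7.05 = 0.79433
Need k ≥ ln(0.00001) / ln(0.79433) = -11.5129 / -0.2303 ≈ 49.999
Smallest integer k satisfying the bound: 50

50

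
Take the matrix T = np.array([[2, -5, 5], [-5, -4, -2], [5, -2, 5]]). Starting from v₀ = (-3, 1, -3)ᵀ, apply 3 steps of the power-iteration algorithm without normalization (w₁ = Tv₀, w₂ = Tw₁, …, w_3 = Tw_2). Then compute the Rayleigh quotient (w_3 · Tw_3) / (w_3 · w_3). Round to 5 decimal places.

w1 = Tv₀ = (2·(-3) + (-5)·1 + 5·(-3); (-5)·(-3) + (-4)·1 + (-2)·(-3); 5·(-3) + (-2)·1 + 5·(-3)) = (-26, 17, -32)
w2 = Tw1 = (2·(-26) + (-5)·17 + 5·(-32); (-5)·(-26) + (-4)·17 + (-2)·(-32); 5·(-26) + (-2)·17 + 5·(-32)) = (-297, 126, -324)
w3 = Tw2 = (-2844, 1629, -3357)
Tw3 = (-30618, 14418, -34263)
w3·Tw3 = (-2844)·(-30618) + 1629·14418 + (-3357)·(-34263) = 225585405; w3·w3 = (-2844)·(-2844) + 1629·1629 + (-3357)·(-3357) = 22011426
λ ≈ 225585405/22011426 = 10.24856

10.24856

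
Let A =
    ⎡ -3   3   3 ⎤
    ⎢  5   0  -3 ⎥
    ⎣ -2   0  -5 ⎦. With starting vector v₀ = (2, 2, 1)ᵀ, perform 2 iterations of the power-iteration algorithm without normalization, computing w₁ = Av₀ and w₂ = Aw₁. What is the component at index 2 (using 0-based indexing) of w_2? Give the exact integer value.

39

w1 = Av₀ = ((-3)·2 + 3·2 + 3·1; 5·2 + 0·2 + (-3)·1; (-2)·2 + 0·2 + (-5)·1) = (3, 7, -9)
w2 = Aw1 = ((-3)·3 + 3·7 + 3·(-9); 5·3 + 0·7 + (-3)·(-9); (-2)·3 + 0·7 + (-5)·(-9)) = (-15, 42, 39)
The requested component of w2 is 39.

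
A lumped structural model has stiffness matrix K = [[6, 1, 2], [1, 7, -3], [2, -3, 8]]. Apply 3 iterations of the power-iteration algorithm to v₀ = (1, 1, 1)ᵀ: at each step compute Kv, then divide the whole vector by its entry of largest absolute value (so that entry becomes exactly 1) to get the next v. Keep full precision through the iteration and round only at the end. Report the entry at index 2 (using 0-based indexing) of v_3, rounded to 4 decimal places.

Kv0 = (9.00000, 5.00000, 7.00000); divide by 9.00000 → v1 = (1.00000, 0.55556, 0.77778)
Kv1 = (8.11111, 2.55556, 6.55556); divide by 8.11111 → v2 = (1.00000, 0.31507, 0.80822)
Kv2 = (7.93151, 0.78082, 7.52055); divide by 7.93151 → v3 = (1.00000, 0.09845, 0.94819)
Requested entry of v3: 549/579 = 0.9482

0.9482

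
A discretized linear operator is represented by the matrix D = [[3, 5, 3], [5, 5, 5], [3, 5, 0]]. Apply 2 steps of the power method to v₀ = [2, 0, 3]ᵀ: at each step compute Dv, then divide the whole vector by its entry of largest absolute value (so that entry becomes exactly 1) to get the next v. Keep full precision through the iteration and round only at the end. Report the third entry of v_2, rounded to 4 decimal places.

Dv0 = (15.00000, 25.00000, 6.00000); divide by 25.00000 → v1 = (0.60000, 1.00000, 0.24000)
Dv1 = (7.52000, 9.20000, 6.80000); divide by 9.20000 → v2 = (0.81739, 1.00000, 0.73913)
Requested entry of v2: 170/230 = 0.7391

0.7391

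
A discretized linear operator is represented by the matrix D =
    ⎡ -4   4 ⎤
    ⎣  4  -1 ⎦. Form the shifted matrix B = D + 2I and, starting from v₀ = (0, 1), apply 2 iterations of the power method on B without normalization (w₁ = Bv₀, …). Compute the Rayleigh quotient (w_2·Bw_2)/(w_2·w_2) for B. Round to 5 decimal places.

-0.94098

B = D + 2I has rows (-2, 4); (4, 1)
w1 = Bv₀ = ((-2)·0 + 4·1; 4·0 + 1·1) = (4, 1)
w2 = Bw1 = ((-2)·4 + 4·1; 4·4 + 1·1) = (-4, 17)
Bw2 = (76, 1)
w2·Bw2 = -287; w2·w2 = 305; μ ≈ -287/305 = -0.94098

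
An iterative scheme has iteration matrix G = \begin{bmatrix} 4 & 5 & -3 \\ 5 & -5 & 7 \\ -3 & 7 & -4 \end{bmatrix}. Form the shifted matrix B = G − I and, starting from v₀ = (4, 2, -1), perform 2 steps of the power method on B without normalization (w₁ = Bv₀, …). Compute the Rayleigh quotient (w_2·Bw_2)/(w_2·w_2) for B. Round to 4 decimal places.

-7.5299

B = G − I has rows (3, 5, -3); (5, -6, 7); (-3, 7, -5)
w1 = Bv₀ = (3·4 + 5·2 + (-3)·(-1); 5·4 + (-6)·2 + 7·(-1); (-3)·4 + 7·2 + (-5)·(-1)) = (25, 1, 7)
w2 = Bw1 = (3·25 + 5·1 + (-3)·7; 5·25 + (-6)·1 + 7·7; (-3)·25 + 7·1 + (-5)·7) = (59, 168, -103)
Bw2 = (1326, -1434, 1514)
w2·Bw2 = -318620; w2·w2 = 42314; μ ≈ -318620/42314 = -7.5299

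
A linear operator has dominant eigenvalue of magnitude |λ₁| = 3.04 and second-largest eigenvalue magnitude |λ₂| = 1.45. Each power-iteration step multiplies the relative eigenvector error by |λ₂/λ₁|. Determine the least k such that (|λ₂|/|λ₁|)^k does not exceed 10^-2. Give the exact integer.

7

|λ₂/λ₁| = 1.45/3.04 = 0.47697
Need k ≥ ln(10^-2) / ln(0.47697) = -4.6052 / -0.7403 ≈ 6.221
Smallest integer k satisfying the bound: 7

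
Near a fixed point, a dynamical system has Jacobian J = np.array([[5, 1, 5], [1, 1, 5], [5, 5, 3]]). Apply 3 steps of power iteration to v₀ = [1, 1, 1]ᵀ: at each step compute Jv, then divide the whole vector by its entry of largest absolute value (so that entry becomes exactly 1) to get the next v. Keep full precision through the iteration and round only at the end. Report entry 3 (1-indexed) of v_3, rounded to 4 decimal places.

Jv0 = (11.00000, 7.00000, 13.00000); divide by 13.00000 → v1 = (0.84615, 0.53846, 1.00000)
Jv1 = (9.76923, 6.38462, 9.92308); divide by 9.92308 → v2 = (0.98450, 0.64341, 1.00000)
Jv2 = (10.56589, 6.62791, 11.13953); divide by 11.13953 → v3 = (0.94850, 0.59499, 1.00000)
Requested entry of v3: 1437/1437 = 1.0000

1.0000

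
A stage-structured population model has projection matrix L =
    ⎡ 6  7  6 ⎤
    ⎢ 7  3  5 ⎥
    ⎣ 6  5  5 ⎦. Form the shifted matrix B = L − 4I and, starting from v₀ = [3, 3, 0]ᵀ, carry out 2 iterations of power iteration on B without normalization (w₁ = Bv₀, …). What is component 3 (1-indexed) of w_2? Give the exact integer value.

B = L − 4I has rows (2, 7, 6); (7, -1, 5); (6, 5, 1)
w1 = Bv₀ = (27, 18, 33)
w2 = Bw1 = (378, 336, 285)
Requested component of w2: 285

285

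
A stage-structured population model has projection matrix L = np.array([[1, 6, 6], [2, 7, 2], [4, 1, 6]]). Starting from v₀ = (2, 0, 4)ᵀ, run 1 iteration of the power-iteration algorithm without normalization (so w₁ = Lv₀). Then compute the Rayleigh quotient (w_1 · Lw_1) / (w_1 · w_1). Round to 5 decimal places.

λ ≈ 10.73536

w1 = Lv₀ = (1·2 + 6·0 + 6·4; 2·2 + 7·0 + 2·4; 4·2 + 1·0 + 6·4) = (26, 12, 32)
Lw1 = (290, 200, 308)
w1·Lw1 = 26·290 + 12·200 + 32·308 = 19796; w1·w1 = 26·26 + 12·12 + 32·32 = 1844
λ ≈ 19796/1844 = 10.73536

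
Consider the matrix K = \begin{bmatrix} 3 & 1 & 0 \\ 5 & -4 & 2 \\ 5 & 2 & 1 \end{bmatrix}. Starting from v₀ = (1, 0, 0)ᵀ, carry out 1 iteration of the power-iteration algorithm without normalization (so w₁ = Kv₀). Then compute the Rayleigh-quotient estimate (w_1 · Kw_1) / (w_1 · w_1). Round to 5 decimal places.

λ ≈ 3.67797

w1 = Kv₀ = (3·1 + 1·0 + 0·0; 5·1 + (-4)·0 + 2·0; 5·1 + 2·0 + 1·0) = (3, 5, 5)
Kw1 = (14, 5, 30)
w1·Kw1 = 3·14 + 5·5 + 5·30 = 217; w1·w1 = 3·3 + 5·5 + 5·5 = 59
λ ≈ 217/59 = 3.67797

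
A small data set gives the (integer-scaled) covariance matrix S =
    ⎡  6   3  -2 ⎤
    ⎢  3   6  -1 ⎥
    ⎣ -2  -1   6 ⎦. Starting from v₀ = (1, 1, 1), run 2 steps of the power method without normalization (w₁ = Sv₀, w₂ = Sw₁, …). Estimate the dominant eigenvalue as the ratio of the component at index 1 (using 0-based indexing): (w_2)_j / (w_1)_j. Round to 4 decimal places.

w1 = Sv₀ = (6·1 + 3·1 + (-2)·1; 3·1 + 6·1 + (-1)·1; (-2)·1 + (-1)·1 + 6·1) = (7, 8, 3)
w2 = Sw1 = (6·7 + 3·8 + (-2)·3; 3·7 + 6·8 + (-1)·3; (-2)·7 + (-1)·8 + 6·3) = (60, 66, -4)
Ratio at component: 66 / 8 = 8.2500

8.2500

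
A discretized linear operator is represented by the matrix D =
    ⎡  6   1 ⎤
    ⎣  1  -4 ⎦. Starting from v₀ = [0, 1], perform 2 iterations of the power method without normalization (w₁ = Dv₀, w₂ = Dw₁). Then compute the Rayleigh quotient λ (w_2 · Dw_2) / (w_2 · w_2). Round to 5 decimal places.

-3.63140

w1 = Dv₀ = (1, -4)
w2 = Dw1 = (2, 17)
Dw2 = (29, -66)
w2·Dw2 = 2·29 + 17·(-66) = -1064; w2·w2 = 2·2 + 17·17 = 293
λ ≈ -1064/293 = -3.63140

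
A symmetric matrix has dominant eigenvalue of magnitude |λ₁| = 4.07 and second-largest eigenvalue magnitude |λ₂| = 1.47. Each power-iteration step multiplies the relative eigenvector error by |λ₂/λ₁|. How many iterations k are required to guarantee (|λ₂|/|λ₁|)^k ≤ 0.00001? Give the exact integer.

12

|λ₂/λ₁| = 1.47/4.07 = 0.36118
Need k ≥ ln(0.00001) / ln(0.36118) = -11.5129 / -1.0184 ≈ 11.305
Smallest integer k satisfying the bound: 12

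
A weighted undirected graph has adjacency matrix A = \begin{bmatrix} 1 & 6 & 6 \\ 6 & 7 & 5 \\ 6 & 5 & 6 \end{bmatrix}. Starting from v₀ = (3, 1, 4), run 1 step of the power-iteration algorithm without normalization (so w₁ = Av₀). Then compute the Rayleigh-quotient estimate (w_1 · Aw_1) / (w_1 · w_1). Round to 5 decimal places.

w1 = Av₀ = (1·3 + 6·1 + 6·4; 6·3 + 7·1 + 5·4; 6·3 + 5·1 + 6·4) = (33, 45, 47)
Aw1 = (585, 748, 705)
w1·Aw1 = 33·585 + 45·748 + 47·705 = 86100; w1·w1 = 33·33 + 45·45 + 47·47 = 5323
λ ≈ 86100/5323 = 16.17509

16.17509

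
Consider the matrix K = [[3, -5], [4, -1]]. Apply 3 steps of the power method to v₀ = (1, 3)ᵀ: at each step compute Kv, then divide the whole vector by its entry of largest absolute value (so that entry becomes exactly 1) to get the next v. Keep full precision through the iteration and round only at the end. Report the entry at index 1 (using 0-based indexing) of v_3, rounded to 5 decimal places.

-0.94262

Kv0 = (-12.000000, 1.000000); divide by -12.000000 → v1 = (1.000000, -0.083333)
Kv1 = (3.416667, 4.083333); divide by 4.083333 → v2 = (0.836735, 1.000000)
Kv2 = (-2.489796, 2.346939); divide by -2.489796 → v3 = (1.000000, -0.942623)
Requested entry of v3: -115/122 = -0.94262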